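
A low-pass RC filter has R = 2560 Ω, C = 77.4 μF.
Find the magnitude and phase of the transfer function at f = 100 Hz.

Step 1 — Angular frequency: ω = 2π·100 = 628.3 rad/s.
Step 2 — Transfer function: H(jω) = 1/(1 + jωRC).
Step 3 — Denominator: 1 + jωRC = 1 + j·628.3·2560·7.74e-05 = 1 + j124.5.
Step 4 — H = 6.451e-05 - j0.008032.
Step 5 — Magnitude: |H| = 0.008032 (-41.9 dB); phase: φ = -89.5°.

|H| = 0.008032 (-41.9 dB), φ = -89.5°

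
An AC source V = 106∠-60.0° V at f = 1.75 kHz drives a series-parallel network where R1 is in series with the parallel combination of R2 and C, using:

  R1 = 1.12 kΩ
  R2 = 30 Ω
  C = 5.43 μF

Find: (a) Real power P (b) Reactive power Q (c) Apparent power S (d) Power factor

Step 1 — Angular frequency: ω = 2π·f = 2π·1750 = 1.1e+04 rad/s.
Step 2 — Component impedances:
  R1: Z = R = 1120 Ω
  R2: Z = R = 30 Ω
  C: Z = 1/(jωC) = -j/(ω·C) = 0 - j16.75 Ω
Step 3 — Parallel branch: R2 || C = 1/(1/R2 + 1/C) = 7.129 - j12.77 Ω.
Step 4 — Series with R1: Z_total = R1 + (R2 || C) = 1127 - j12.77 Ω = 1127∠-0.6° Ω.
Step 5 — Source phasor: V = 106∠-60.0° V = 53 - j91.8 V.
Step 6 — Current: I = V / Z = 0.04794 - j0.0809 A = 0.09404∠-59.4° A.
Step 7 — Complex power: S = V·I* = 9.967 - j0.1129 VA.
Step 8 — Real power: P = Re(S) = 9.967 W.
Step 9 — Reactive power: Q = Im(S) = -0.1129 VAR.
Step 10 — Apparent power: |S| = 9.968 VA.
Step 11 — Power factor: PF = P/|S| = 0.9999 (leading).

(a) P = 9.967 W  (b) Q = -0.1129 VAR  (c) S = 9.968 VA  (d) PF = 0.9999 (leading)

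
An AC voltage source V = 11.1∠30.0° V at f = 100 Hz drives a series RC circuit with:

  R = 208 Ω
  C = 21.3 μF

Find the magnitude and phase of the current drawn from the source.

Step 1 — Angular frequency: ω = 2π·f = 2π·100 = 628.3 rad/s.
Step 2 — Component impedances:
  R: Z = R = 208 Ω
  C: Z = 1/(jωC) = -j/(ω·C) = 0 - j74.72 Ω
Step 3 — Series combination: Z_total = R + C = 208 - j74.72 Ω = 221∠-19.8° Ω.
Step 4 — Source phasor: V = 11.1∠30.0° V = 9.613 + j5.55 V.
Step 5 — Ohm's law: I = V / Z_total = (9.613 + j5.55) / (208 - j74.72) = 0.03244 + j0.03834 A.
Step 6 — Convert to polar: |I| = 0.05022 A, ∠I = 49.8°.

I = 0.05022∠49.8° A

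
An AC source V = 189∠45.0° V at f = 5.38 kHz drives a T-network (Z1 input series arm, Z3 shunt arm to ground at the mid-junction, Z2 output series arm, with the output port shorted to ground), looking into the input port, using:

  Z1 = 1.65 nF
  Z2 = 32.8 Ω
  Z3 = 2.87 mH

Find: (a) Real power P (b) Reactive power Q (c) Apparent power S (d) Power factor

Step 1 — Angular frequency: ω = 2π·f = 2π·5380 = 3.38e+04 rad/s.
Step 2 — Component impedances:
  Z1: Z = 1/(jωC) = -j/(ω·C) = 0 - j1.793e+04 Ω
  Z2: Z = R = 32.8 Ω
  Z3: Z = jωL = j·3.38e+04·0.00287 = 0 + j97.02 Ω
Step 3 — With the output port shorted to ground, the output series arm Z2 runs from the junction to ground; the shunt arm Z3 also runs from the junction to ground. They appear in parallel: Z3 || Z2 = 29.44 + j9.952 Ω.
Step 4 — Series with input arm Z1: Z_in = Z1 + (Z3 || Z2) = 29.44 - j1.792e+04 Ω = 1.792e+04∠-89.9° Ω.
Step 5 — Source phasor: V = 189∠45.0° V = 133.6 + j133.6 V.
Step 6 — Current: I = V / Z = -0.007446 + j0.00747 A = 0.01055∠134.9° A.
Step 7 — Complex power: S = V·I* = 0.003275 - j1.993 VA.
Step 8 — Real power: P = Re(S) = 0.003275 W.
Step 9 — Reactive power: Q = Im(S) = -1.993 VAR.
Step 10 — Apparent power: |S| = 1.993 VA.
Step 11 — Power factor: PF = P/|S| = 0.001643 (leading).

(a) P = 0.003275 W  (b) Q = -1.993 VAR  (c) S = 1.993 VA  (d) PF = 0.001643 (leading)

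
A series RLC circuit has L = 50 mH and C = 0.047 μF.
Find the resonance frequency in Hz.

Step 1 — Resonance condition Im(Z)=0 gives ω₀ = 1/√(LC).
Step 2 — ω₀ = 1/√(0.05·4.7e-08) = 2.063e+04 rad/s.
Step 3 — f₀ = ω₀/(2π) = 3283 Hz.

f₀ = 3283 Hz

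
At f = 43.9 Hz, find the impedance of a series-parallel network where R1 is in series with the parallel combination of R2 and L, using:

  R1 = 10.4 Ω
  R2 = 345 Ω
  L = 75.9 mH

Step 1 — Angular frequency: ω = 2π·f = 2π·43.9 = 275.8 rad/s.
Step 2 — Component impedances:
  R1: Z = R = 10.4 Ω
  R2: Z = R = 345 Ω
  L: Z = jωL = j·275.8·0.0759 = 0 + j20.94 Ω
Step 3 — Parallel branch: R2 || L = 1/(1/R2 + 1/L) = 1.266 + j20.86 Ω.
Step 4 — Series with R1: Z_total = R1 + (R2 || L) = 11.67 + j20.86 Ω = 23.9∠60.8° Ω.

Z = 11.67 + j20.86 Ω = 23.9∠60.8° Ω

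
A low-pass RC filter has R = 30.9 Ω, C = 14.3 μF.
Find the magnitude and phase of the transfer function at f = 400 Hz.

Step 1 — Angular frequency: ω = 2π·400 = 2513 rad/s.
Step 2 — Transfer function: H(jω) = 1/(1 + jωRC).
Step 3 — Denominator: 1 + jωRC = 1 + j·2513·30.9·1.43e-05 = 1 + j1.111.
Step 4 — H = 0.4478 - j0.4973.
Step 5 — Magnitude: |H| = 0.6692 (-3.5 dB); phase: φ = -48.0°.

|H| = 0.6692 (-3.5 dB), φ = -48.0°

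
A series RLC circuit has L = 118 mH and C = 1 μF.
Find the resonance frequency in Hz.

Step 1 — Resonance condition Im(Z)=0 gives ω₀ = 1/√(LC).
Step 2 — ω₀ = 1/√(0.118·1e-06) = 2911 rad/s.
Step 3 — f₀ = ω₀/(2π) = 463.3 Hz.

f₀ = 463.3 Hz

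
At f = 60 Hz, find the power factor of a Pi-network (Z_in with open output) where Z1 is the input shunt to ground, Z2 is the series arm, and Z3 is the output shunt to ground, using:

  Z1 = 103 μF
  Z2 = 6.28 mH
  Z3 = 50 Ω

Step 1 — Angular frequency: ω = 2π·f = 2π·60 = 377 rad/s.
Step 2 — Component impedances:
  Z1: Z = 1/(jωC) = -j/(ω·C) = 0 - j25.75 Ω
  Z2: Z = jωL = j·377·0.00628 = 0 + j2.368 Ω
  Z3: Z = R = 50 Ω
Step 3 — With open output, the series arm Z2 and the output shunt Z3 appear in series to ground: Z2 + Z3 = 50 + j2.368 Ω.
Step 4 — Parallel with input shunt Z1: Z_in = Z1 || (Z2 + Z3) = 10.88 - j20.66 Ω = 23.35∠-62.2° Ω.
Step 5 — Power factor: PF = cos(φ) = Re(Z)/|Z| = 10.88/23.35 = 0.466.
Step 6 — Type: Im(Z) = -20.66 ⇒ leading (phase φ = -62.2°).

PF = 0.466 (leading, φ = -62.2°)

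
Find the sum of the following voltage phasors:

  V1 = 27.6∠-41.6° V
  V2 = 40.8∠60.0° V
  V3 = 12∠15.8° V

Step 1 — Convert each phasor to rectangular form:
  V1 = 27.6·(cos(-41.6°) + j·sin(-41.6°)) = 20.64 - j18.32 V
  V2 = 40.8·(cos(60.0°) + j·sin(60.0°)) = 20.4 + j35.33 V
  V3 = 12·(cos(15.8°) + j·sin(15.8°)) = 11.55 + j3.267 V
Step 2 — Sum components: V_total = 52.59 + j20.28 V.
Step 3 — Convert to polar: |V_total| = 56.36 V, ∠V_total = 21.1°.

V_total = 56.36∠21.1° V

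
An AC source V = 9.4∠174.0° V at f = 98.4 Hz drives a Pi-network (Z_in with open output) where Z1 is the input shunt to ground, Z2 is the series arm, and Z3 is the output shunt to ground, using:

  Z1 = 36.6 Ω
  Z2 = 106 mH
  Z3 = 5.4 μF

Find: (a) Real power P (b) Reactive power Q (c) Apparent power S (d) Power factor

Step 1 — Angular frequency: ω = 2π·f = 2π·98.4 = 618.3 rad/s.
Step 2 — Component impedances:
  Z1: Z = R = 36.6 Ω
  Z2: Z = jωL = j·618.3·0.106 = 0 + j65.54 Ω
  Z3: Z = 1/(jωC) = -j/(ω·C) = 0 - j299.5 Ω
Step 3 — With open output, the series arm Z2 and the output shunt Z3 appear in series to ground: Z2 + Z3 = 0 - j234 Ω.
Step 4 — Parallel with input shunt Z1: Z_in = Z1 || (Z2 + Z3) = 35.73 - j5.588 Ω = 36.16∠-8.9° Ω.
Step 5 — Source phasor: V = 9.4∠174.0° V = -9.349 + j0.9826 V.
Step 6 — Current: I = V / Z = -0.2596 - j0.01311 A = 0.26∠-177.1° A.
Step 7 — Complex power: S = V·I* = 2.414 - j0.3776 VA.
Step 8 — Real power: P = Re(S) = 2.414 W.
Step 9 — Reactive power: Q = Im(S) = -0.3776 VAR.
Step 10 — Apparent power: |S| = 2.444 VA.
Step 11 — Power factor: PF = P/|S| = 0.988 (leading).

(a) P = 2.414 W  (b) Q = -0.3776 VAR  (c) S = 2.444 VA  (d) PF = 0.988 (leading)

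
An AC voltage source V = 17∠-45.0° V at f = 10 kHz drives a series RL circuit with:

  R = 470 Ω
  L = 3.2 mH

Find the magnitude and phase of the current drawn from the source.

Step 1 — Angular frequency: ω = 2π·f = 2π·1e+04 = 6.283e+04 rad/s.
Step 2 — Component impedances:
  R: Z = R = 470 Ω
  L: Z = jωL = j·6.283e+04·0.0032 = 0 + j201.1 Ω
Step 3 — Series combination: Z_total = R + L = 470 + j201.1 Ω = 511.2∠23.2° Ω.
Step 4 — Source phasor: V = 17∠-45.0° V = 12.02 - j12.02 V.
Step 5 — Ohm's law: I = V / Z_total = (12.02 - j12.02) / (470 + j201.1) = 0.01237 - j0.03087 A.
Step 6 — Convert to polar: |I| = 0.03326 A, ∠I = -68.2°.

I = 0.03326∠-68.2° A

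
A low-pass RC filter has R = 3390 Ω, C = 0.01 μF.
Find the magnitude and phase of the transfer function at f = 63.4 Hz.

Step 1 — Angular frequency: ω = 2π·63.4 = 398.4 rad/s.
Step 2 — Transfer function: H(jω) = 1/(1 + jωRC).
Step 3 — Denominator: 1 + jωRC = 1 + j·398.4·3390·1e-08 = 1 + j0.0135.
Step 4 — H = 0.9998 - j0.0135.
Step 5 — Magnitude: |H| = 0.9999 (-0.0 dB); phase: φ = -0.8°.

|H| = 0.9999 (-0.0 dB), φ = -0.8°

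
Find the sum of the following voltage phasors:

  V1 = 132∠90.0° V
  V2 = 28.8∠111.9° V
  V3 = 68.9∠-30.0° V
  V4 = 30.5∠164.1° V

Step 1 — Convert each phasor to rectangular form:
  V1 = 132·(cos(90.0°) + j·sin(90.0°)) = 0 + j132 V
  V2 = 28.8·(cos(111.9°) + j·sin(111.9°)) = -10.74 + j26.72 V
  V3 = 68.9·(cos(-30.0°) + j·sin(-30.0°)) = 59.67 - j34.45 V
  V4 = 30.5·(cos(164.1°) + j·sin(164.1°)) = -29.33 + j8.356 V
Step 2 — Sum components: V_total = 19.59 + j132.6 V.
Step 3 — Convert to polar: |V_total| = 134.1 V, ∠V_total = 81.6°.

V_total = 134.1∠81.6° V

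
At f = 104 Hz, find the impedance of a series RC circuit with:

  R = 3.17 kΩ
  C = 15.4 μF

Step 1 — Angular frequency: ω = 2π·f = 2π·104 = 653.5 rad/s.
Step 2 — Component impedances:
  R: Z = R = 3170 Ω
  C: Z = 1/(jωC) = -j/(ω·C) = 0 - j99.37 Ω
Step 3 — Series combination: Z_total = R + C = 3170 - j99.37 Ω = 3172∠-1.8° Ω.

Z = 3170 - j99.37 Ω = 3172∠-1.8° Ω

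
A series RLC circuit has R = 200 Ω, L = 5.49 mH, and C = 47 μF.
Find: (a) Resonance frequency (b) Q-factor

Step 1 — Resonance condition Im(Z)=0 gives ω₀ = 1/√(LC).
Step 2 — ω₀ = 1/√(0.00549·4.7e-05) = 1969 rad/s.
Step 3 — f₀ = ω₀/(2π) = 313.3 Hz.
Step 4 — Series Q: Q = ω₀L/R = 1969·0.00549/200 = 0.05404.

(a) f₀ = 313.3 Hz  (b) Q = 0.05404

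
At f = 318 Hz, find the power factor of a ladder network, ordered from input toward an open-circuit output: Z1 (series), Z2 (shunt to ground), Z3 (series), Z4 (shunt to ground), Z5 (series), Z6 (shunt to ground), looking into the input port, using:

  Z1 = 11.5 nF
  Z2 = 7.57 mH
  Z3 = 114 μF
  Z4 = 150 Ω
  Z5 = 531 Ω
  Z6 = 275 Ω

Step 1 — Angular frequency: ω = 2π·f = 2π·318 = 1998 rad/s.
Step 2 — Component impedances:
  Z1: Z = 1/(jωC) = -j/(ω·C) = 0 - j4.352e+04 Ω
  Z2: Z = jωL = j·1998·0.00757 = 0 + j15.13 Ω
  Z3: Z = 1/(jωC) = -j/(ω·C) = 0 - j4.39 Ω
  Z4: Z = R = 150 Ω
  Z5: Z = R = 531 Ω
  Z6: Z = R = 275 Ω
Step 3 — Ladder network (open output): work backward from the far end, alternating series and parallel combinations. Z_in = 1.796 - j4.351e+04 Ω = 4.351e+04∠-90.0° Ω.
Step 4 — Power factor: PF = cos(φ) = Re(Z)/|Z| = 1.796/4.351e+04 = 4.128e-05.
Step 5 — Type: Im(Z) = -4.351e+04 ⇒ leading (phase φ = -90.0°).

PF = 4.128e-05 (leading, φ = -90.0°)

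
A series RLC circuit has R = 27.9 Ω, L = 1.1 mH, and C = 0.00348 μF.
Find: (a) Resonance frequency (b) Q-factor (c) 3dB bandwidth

Step 1 — Resonance: ω₀ = 1/√(LC) = 1/√(0.0011·3.48e-09) = 5.111e+05 rad/s.
Step 2 — f₀ = ω₀/(2π) = 8.135e+04 Hz.
Step 3 — Series Q: Q = ω₀L/R = 5.111e+05·0.0011/27.9 = 20.15.
Step 4 — Bandwidth: Δω = ω₀/Q = 2.536e+04 rad/s; BW = Δω/(2π) = 4037 Hz.

(a) f₀ = 8.135e+04 Hz  (b) Q = 20.15  (c) BW = 4037 Hz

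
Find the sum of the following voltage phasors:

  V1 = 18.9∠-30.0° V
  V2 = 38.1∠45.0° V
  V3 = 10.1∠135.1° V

Step 1 — Convert each phasor to rectangular form:
  V1 = 18.9·(cos(-30.0°) + j·sin(-30.0°)) = 16.37 - j9.45 V
  V2 = 38.1·(cos(45.0°) + j·sin(45.0°)) = 26.94 + j26.94 V
  V3 = 10.1·(cos(135.1°) + j·sin(135.1°)) = -7.154 + j7.129 V
Step 2 — Sum components: V_total = 36.15 + j24.62 V.
Step 3 — Convert to polar: |V_total| = 43.74 V, ∠V_total = 34.3°.

V_total = 43.74∠34.3° V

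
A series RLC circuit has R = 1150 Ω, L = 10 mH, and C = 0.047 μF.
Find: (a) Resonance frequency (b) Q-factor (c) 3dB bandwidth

Step 1 — Resonance condition Im(Z)=0 gives ω₀ = 1/√(LC).
Step 2 — ω₀ = 1/√(0.01·4.7e-08) = 4.613e+04 rad/s.
Step 3 — f₀ = ω₀/(2π) = 7341 Hz.
Step 4 — Series Q: Q = ω₀L/R = 4.613e+04·0.01/1150 = 0.4011.
Step 5 — 3dB bandwidth: Δω = ω₀/Q = 1.15e+05 rad/s; BW = Δω/(2π) = 1.83e+04 Hz.

(a) f₀ = 7341 Hz  (b) Q = 0.4011  (c) BW = 1.83e+04 Hz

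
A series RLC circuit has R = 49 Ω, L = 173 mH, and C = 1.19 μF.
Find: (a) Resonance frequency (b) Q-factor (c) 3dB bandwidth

Step 1 — Resonance: ω₀ = 1/√(LC) = 1/√(0.173·1.19e-06) = 2204 rad/s.
Step 2 — f₀ = ω₀/(2π) = 350.8 Hz.
Step 3 — Series Q: Q = ω₀L/R = 2204·0.173/49 = 7.781.
Step 4 — Bandwidth: Δω = ω₀/Q = 283.2 rad/s; BW = Δω/(2π) = 45.08 Hz.

(a) f₀ = 350.8 Hz  (b) Q = 7.781  (c) BW = 45.08 Hz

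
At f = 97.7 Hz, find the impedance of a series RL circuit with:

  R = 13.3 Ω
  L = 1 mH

Step 1 — Angular frequency: ω = 2π·f = 2π·97.7 = 613.9 rad/s.
Step 2 — Component impedances:
  R: Z = R = 13.3 Ω
  L: Z = jωL = j·613.9·0.001 = 0 + j0.6139 Ω
Step 3 — Series combination: Z_total = R + L = 13.3 + j0.6139 Ω = 13.31∠2.6° Ω.

Z = 13.3 + j0.6139 Ω = 13.31∠2.6° Ω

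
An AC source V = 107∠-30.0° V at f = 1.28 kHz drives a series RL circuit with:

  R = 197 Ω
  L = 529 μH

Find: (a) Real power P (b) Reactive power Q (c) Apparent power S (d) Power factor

Step 1 — Angular frequency: ω = 2π·f = 2π·1280 = 8042 rad/s.
Step 2 — Component impedances:
  R: Z = R = 197 Ω
  L: Z = jωL = j·8042·0.000529 = 0 + j4.254 Ω
Step 3 — Series combination: Z_total = R + L = 197 + j4.254 Ω = 197∠1.2° Ω.
Step 4 — Source phasor: V = 107∠-30.0° V = 92.66 - j53.5 V.
Step 5 — Current: I = V / Z = 0.4643 - j0.2816 A = 0.543∠-31.2° A.
Step 6 — Complex power: S = V·I* = 58.09 + j1.255 VA.
Step 7 — Real power: P = Re(S) = 58.09 W.
Step 8 — Reactive power: Q = Im(S) = 1.255 VAR.
Step 9 — Apparent power: |S| = 58.1 VA.
Step 10 — Power factor: PF = P/|S| = 0.9998 (lagging).

(a) P = 58.09 W  (b) Q = 1.255 VAR  (c) S = 58.1 VA  (d) PF = 0.9998 (lagging)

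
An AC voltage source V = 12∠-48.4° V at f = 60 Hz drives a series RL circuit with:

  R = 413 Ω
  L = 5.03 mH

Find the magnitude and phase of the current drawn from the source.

Step 1 — Angular frequency: ω = 2π·f = 2π·60 = 377 rad/s.
Step 2 — Component impedances:
  R: Z = R = 413 Ω
  L: Z = jωL = j·377·0.00503 = 0 + j1.896 Ω
Step 3 — Series combination: Z_total = R + L = 413 + j1.896 Ω = 413∠0.3° Ω.
Step 4 — Source phasor: V = 12∠-48.4° V = 7.967 - j8.974 V.
Step 5 — Ohm's law: I = V / Z_total = (7.967 - j8.974) / (413 + j1.896) = 0.01919 - j0.02182 A.
Step 6 — Convert to polar: |I| = 0.02906 A, ∠I = -48.7°.

I = 0.02906∠-48.7° A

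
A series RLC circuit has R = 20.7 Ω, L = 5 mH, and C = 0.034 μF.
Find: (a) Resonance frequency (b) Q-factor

Step 1 — Resonance condition Im(Z)=0 gives ω₀ = 1/√(LC).
Step 2 — ω₀ = 1/√(0.005·3.4e-08) = 7.67e+04 rad/s.
Step 3 — f₀ = ω₀/(2π) = 1.221e+04 Hz.
Step 4 — Series Q: Q = ω₀L/R = 7.67e+04·0.005/20.7 = 18.53.

(a) f₀ = 1.221e+04 Hz  (b) Q = 18.53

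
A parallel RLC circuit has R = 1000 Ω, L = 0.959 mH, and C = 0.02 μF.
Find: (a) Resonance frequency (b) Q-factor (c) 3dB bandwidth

Step 1 — Resonance: ω₀ = 1/√(LC) = 1/√(0.000959·2e-08) = 2.283e+05 rad/s.
Step 2 — f₀ = ω₀/(2π) = 3.634e+04 Hz.
Step 3 — Parallel Q: Q = R/(ω₀L) = 1000/(2.283e+05·0.000959) = 4.567.
Step 4 — Bandwidth: Δω = ω₀/Q = 5e+04 rad/s; BW = Δω/(2π) = 7958 Hz.

(a) f₀ = 3.634e+04 Hz  (b) Q = 4.567  (c) BW = 7958 Hz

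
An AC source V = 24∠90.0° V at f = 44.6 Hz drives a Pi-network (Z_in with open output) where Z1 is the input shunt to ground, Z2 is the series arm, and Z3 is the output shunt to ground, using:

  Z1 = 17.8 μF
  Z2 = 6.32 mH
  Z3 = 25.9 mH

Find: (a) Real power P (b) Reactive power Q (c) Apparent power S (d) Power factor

Step 1 — Angular frequency: ω = 2π·f = 2π·44.6 = 280.2 rad/s.
Step 2 — Component impedances:
  Z1: Z = 1/(jωC) = -j/(ω·C) = 0 - j200.5 Ω
  Z2: Z = jωL = j·280.2·0.00632 = 0 + j1.771 Ω
  Z3: Z = jωL = j·280.2·0.0259 = 0 + j7.258 Ω
Step 3 — With open output, the series arm Z2 and the output shunt Z3 appear in series to ground: Z2 + Z3 = 0 + j9.029 Ω.
Step 4 — Parallel with input shunt Z1: Z_in = Z1 || (Z2 + Z3) = 0 + j9.455 Ω = 9.455∠90.0° Ω.
Step 5 — Source phasor: V = 24∠90.0° V = 0 + j24 V.
Step 6 — Current: I = V / Z = 2.538 A = 2.538∠-0.0° A.
Step 7 — Complex power: S = V·I* = 0 + j60.92 VA.
Step 8 — Real power: P = Re(S) = 0 W.
Step 9 — Reactive power: Q = Im(S) = 60.92 VAR.
Step 10 — Apparent power: |S| = 60.92 VA.
Step 11 — Power factor: PF = P/|S| = 0 (lagging).

(a) P = 0 W  (b) Q = 60.92 VAR  (c) S = 60.92 VA  (d) PF = 0 (lagging)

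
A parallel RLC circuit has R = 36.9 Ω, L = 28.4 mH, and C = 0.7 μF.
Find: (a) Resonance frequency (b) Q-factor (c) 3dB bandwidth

Step 1 — Resonance: ω₀ = 1/√(LC) = 1/√(0.0284·7e-07) = 7092 rad/s.
Step 2 — f₀ = ω₀/(2π) = 1129 Hz.
Step 3 — Parallel Q: Q = R/(ω₀L) = 36.9/(7092·0.0284) = 0.1832.
Step 4 — Bandwidth: Δω = ω₀/Q = 3.871e+04 rad/s; BW = Δω/(2π) = 6162 Hz.

(a) f₀ = 1129 Hz  (b) Q = 0.1832  (c) BW = 6162 Hz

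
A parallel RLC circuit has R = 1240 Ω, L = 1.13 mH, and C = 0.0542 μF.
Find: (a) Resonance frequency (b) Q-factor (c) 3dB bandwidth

Step 1 — Resonance: ω₀ = 1/√(LC) = 1/√(0.00113·5.42e-08) = 1.278e+05 rad/s.
Step 2 — f₀ = ω₀/(2π) = 2.034e+04 Hz.
Step 3 — Parallel Q: Q = R/(ω₀L) = 1240/(1.278e+05·0.00113) = 8.588.
Step 4 — Bandwidth: Δω = ω₀/Q = 1.488e+04 rad/s; BW = Δω/(2π) = 2368 Hz.

(a) f₀ = 2.034e+04 Hz  (b) Q = 8.588  (c) BW = 2368 Hz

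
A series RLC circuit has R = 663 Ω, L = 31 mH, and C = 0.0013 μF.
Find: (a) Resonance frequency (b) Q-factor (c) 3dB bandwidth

Step 1 — Resonance: ω₀ = 1/√(LC) = 1/√(0.031·1.3e-09) = 1.575e+05 rad/s.
Step 2 — f₀ = ω₀/(2π) = 2.507e+04 Hz.
Step 3 — Series Q: Q = ω₀L/R = 1.575e+05·0.031/663 = 7.365.
Step 4 — Bandwidth: Δω = ω₀/Q = 2.139e+04 rad/s; BW = Δω/(2π) = 3404 Hz.

(a) f₀ = 2.507e+04 Hz  (b) Q = 7.365  (c) BW = 3404 Hz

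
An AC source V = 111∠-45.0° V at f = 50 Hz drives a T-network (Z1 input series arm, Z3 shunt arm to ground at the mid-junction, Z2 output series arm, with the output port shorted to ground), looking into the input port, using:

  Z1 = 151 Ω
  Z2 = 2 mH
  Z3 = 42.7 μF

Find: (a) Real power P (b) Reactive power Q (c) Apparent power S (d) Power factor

Step 1 — Angular frequency: ω = 2π·f = 2π·50 = 314.2 rad/s.
Step 2 — Component impedances:
  Z1: Z = R = 151 Ω
  Z2: Z = jωL = j·314.2·0.002 = 0 + j0.6283 Ω
  Z3: Z = 1/(jωC) = -j/(ω·C) = 0 - j74.55 Ω
Step 3 — With the output port shorted to ground, the output series arm Z2 runs from the junction to ground; the shunt arm Z3 also runs from the junction to ground. They appear in parallel: Z3 || Z2 = 0 + j0.6337 Ω.
Step 4 — Series with input arm Z1: Z_in = Z1 + (Z3 || Z2) = 151 + j0.6337 Ω = 151∠0.2° Ω.
Step 5 — Source phasor: V = 111∠-45.0° V = 78.49 - j78.49 V.
Step 6 — Current: I = V / Z = 0.5176 - j0.522 A = 0.7351∠-45.2° A.
Step 7 — Complex power: S = V·I* = 81.59 + j0.3424 VA.
Step 8 — Real power: P = Re(S) = 81.59 W.
Step 9 — Reactive power: Q = Im(S) = 0.3424 VAR.
Step 10 — Apparent power: |S| = 81.6 VA.
Step 11 — Power factor: PF = P/|S| = 1 (lagging).

(a) P = 81.59 W  (b) Q = 0.3424 VAR  (c) S = 81.6 VA  (d) PF = 1 (lagging)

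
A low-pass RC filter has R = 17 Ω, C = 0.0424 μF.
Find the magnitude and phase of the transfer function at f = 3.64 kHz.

Step 1 — Angular frequency: ω = 2π·3640 = 2.287e+04 rad/s.
Step 2 — Transfer function: H(jω) = 1/(1 + jωRC).
Step 3 — Denominator: 1 + jωRC = 1 + j·2.287e+04·17·4.24e-08 = 1 + j0.01649.
Step 4 — H = 0.9997 - j0.01648.
Step 5 — Magnitude: |H| = 0.9999 (-0.0 dB); phase: φ = -0.9°.

|H| = 0.9999 (-0.0 dB), φ = -0.9°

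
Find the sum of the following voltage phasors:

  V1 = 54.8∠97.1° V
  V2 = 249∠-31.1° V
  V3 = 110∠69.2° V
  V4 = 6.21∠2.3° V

Step 1 — Convert each phasor to rectangular form:
  V1 = 54.8·(cos(97.1°) + j·sin(97.1°)) = -6.773 + j54.38 V
  V2 = 249·(cos(-31.1°) + j·sin(-31.1°)) = 213.2 - j128.6 V
  V3 = 110·(cos(69.2°) + j·sin(69.2°)) = 39.06 + j102.8 V
  V4 = 6.21·(cos(2.3°) + j·sin(2.3°)) = 6.205 + j0.2492 V
Step 2 — Sum components: V_total = 251.7 + j28.84 V.
Step 3 — Convert to polar: |V_total| = 253.4 V, ∠V_total = 6.5°.

V_total = 253.4∠6.5° V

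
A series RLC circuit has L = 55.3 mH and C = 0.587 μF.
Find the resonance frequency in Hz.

Step 1 — Resonance condition Im(Z)=0 gives ω₀ = 1/√(LC).
Step 2 — ω₀ = 1/√(0.0553·5.87e-07) = 5550 rad/s.
Step 3 — f₀ = ω₀/(2π) = 883.4 Hz.

f₀ = 883.4 Hz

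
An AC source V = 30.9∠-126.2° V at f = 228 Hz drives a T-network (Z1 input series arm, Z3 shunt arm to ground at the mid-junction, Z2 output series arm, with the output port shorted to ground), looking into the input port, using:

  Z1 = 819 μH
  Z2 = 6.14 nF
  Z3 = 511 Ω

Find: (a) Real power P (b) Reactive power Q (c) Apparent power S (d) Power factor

Step 1 — Angular frequency: ω = 2π·f = 2π·228 = 1433 rad/s.
Step 2 — Component impedances:
  Z1: Z = jωL = j·1433·0.000819 = 0 + j1.173 Ω
  Z2: Z = 1/(jωC) = -j/(ω·C) = 0 - j1.137e+05 Ω
  Z3: Z = R = 511 Ω
Step 3 — With the output port shorted to ground, the output series arm Z2 runs from the junction to ground; the shunt arm Z3 also runs from the junction to ground. They appear in parallel: Z3 || Z2 = 511 - j2.297 Ω.
Step 4 — Series with input arm Z1: Z_in = Z1 + (Z3 || Z2) = 511 - j1.123 Ω = 511∠-0.1° Ω.
Step 5 — Source phasor: V = 30.9∠-126.2° V = -18.25 - j24.94 V.
Step 6 — Current: I = V / Z = -0.03561 - j0.04888 A = 0.06047∠-126.1° A.
Step 7 — Complex power: S = V·I* = 1.869 - j0.004108 VA.
Step 8 — Real power: P = Re(S) = 1.869 W.
Step 9 — Reactive power: Q = Im(S) = -0.004108 VAR.
Step 10 — Apparent power: |S| = 1.869 VA.
Step 11 — Power factor: PF = P/|S| = 1 (leading).

(a) P = 1.869 W  (b) Q = -0.004108 VAR  (c) S = 1.869 VA  (d) PF = 1 (leading)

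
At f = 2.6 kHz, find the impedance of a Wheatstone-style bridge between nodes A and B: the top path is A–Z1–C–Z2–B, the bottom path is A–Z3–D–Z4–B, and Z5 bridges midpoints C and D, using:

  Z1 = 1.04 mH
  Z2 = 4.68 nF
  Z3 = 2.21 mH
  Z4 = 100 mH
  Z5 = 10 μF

Step 1 — Angular frequency: ω = 2π·f = 2π·2600 = 1.634e+04 rad/s.
Step 2 — Component impedances:
  Z1: Z = jωL = j·1.634e+04·0.00104 = 0 + j16.99 Ω
  Z2: Z = 1/(jωC) = -j/(ω·C) = 0 - j1.308e+04 Ω
  Z3: Z = jωL = j·1.634e+04·0.00221 = 0 + j36.1 Ω
  Z4: Z = jωL = j·1.634e+04·0.1 = 0 + j1634 Ω
  Z5: Z = 1/(jωC) = -j/(ω·C) = 0 - j6.121 Ω
Step 3 — Bridge requires nodal analysis (the Z5 bridge couples midpoints C and D, so the two paths cannot be reduced to a simple series/parallel combination). Setting node B to ground and injecting 1 A at node A, the 3-node admittance system at A, C, D solves to V_A = Z_AB = 0 + j1874 Ω = 1874∠90.0° Ω.

Z = 0 + j1874 Ω = 1874∠90.0° Ω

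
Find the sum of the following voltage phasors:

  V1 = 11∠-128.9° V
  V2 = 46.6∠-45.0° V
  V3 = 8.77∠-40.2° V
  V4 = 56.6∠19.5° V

Step 1 — Convert each phasor to rectangular form:
  V1 = 11·(cos(-128.9°) + j·sin(-128.9°)) = -6.908 - j8.561 V
  V2 = 46.6·(cos(-45.0°) + j·sin(-45.0°)) = 32.95 - j32.95 V
  V3 = 8.77·(cos(-40.2°) + j·sin(-40.2°)) = 6.698 - j5.661 V
  V4 = 56.6·(cos(19.5°) + j·sin(19.5°)) = 53.35 + j18.89 V
Step 2 — Sum components: V_total = 86.1 - j28.28 V.
Step 3 — Convert to polar: |V_total| = 90.62 V, ∠V_total = -18.2°.

V_total = 90.62∠-18.2° V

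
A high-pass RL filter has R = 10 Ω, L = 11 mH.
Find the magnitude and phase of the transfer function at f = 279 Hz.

Step 1 — Angular frequency: ω = 2π·279 = 1753 rad/s.
Step 2 — Transfer function: H(jω) = jωL/(R + jωL).
Step 3 — Numerator jωL = j·19.28; denominator R + jωL = 10 + j19.28.
Step 4 — H = 0.7881 + j0.4087.
Step 5 — Magnitude: |H| = 0.8877 (-1.0 dB); phase: φ = 27.4°.

|H| = 0.8877 (-1.0 dB), φ = 27.4°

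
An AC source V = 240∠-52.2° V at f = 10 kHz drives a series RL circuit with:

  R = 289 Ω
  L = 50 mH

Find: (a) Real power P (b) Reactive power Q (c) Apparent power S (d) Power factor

Step 1 — Angular frequency: ω = 2π·f = 2π·1e+04 = 6.283e+04 rad/s.
Step 2 — Component impedances:
  R: Z = R = 289 Ω
  L: Z = jωL = j·6.283e+04·0.05 = 0 + j3142 Ω
Step 3 — Series combination: Z_total = R + L = 289 + j3142 Ω = 3155∠84.7° Ω.
Step 4 — Source phasor: V = 240∠-52.2° V = 147.1 - j189.6 V.
Step 5 — Current: I = V / Z = -0.05559 - j0.05194 A = 0.07607∠-136.9° A.
Step 6 — Complex power: S = V·I* = 1.672 + j18.18 VA.
Step 7 — Real power: P = Re(S) = 1.672 W.
Step 8 — Reactive power: Q = Im(S) = 18.18 VAR.
Step 9 — Apparent power: |S| = 18.26 VA.
Step 10 — Power factor: PF = P/|S| = 0.0916 (lagging).

(a) P = 1.672 W  (b) Q = 18.18 VAR  (c) S = 18.26 VA  (d) PF = 0.0916 (lagging)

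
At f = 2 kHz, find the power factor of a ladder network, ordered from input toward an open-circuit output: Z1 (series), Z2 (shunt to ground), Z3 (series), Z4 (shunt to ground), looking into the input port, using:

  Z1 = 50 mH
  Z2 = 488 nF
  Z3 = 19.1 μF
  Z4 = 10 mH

Step 1 — Angular frequency: ω = 2π·f = 2π·2000 = 1.257e+04 rad/s.
Step 2 — Component impedances:
  Z1: Z = jωL = j·1.257e+04·0.05 = 0 + j628.3 Ω
  Z2: Z = 1/(jωC) = -j/(ω·C) = 0 - j163.1 Ω
  Z3: Z = 1/(jωC) = -j/(ω·C) = 0 - j4.166 Ω
  Z4: Z = jωL = j·1.257e+04·0.01 = 0 + j125.7 Ω
Step 3 — Ladder network (open output): work backward from the far end, alternating series and parallel combinations. Z_in = 0 + j1105 Ω = 1105∠90.0° Ω.
Step 4 — Power factor: PF = cos(φ) = Re(Z)/|Z| = 0/1105 = 0.
Step 5 — Type: Im(Z) = 1105 ⇒ lagging (phase φ = 90.0°).

PF = 0 (lagging, φ = 90.0°)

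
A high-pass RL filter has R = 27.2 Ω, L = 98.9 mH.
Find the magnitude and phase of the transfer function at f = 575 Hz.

Step 1 — Angular frequency: ω = 2π·575 = 3613 rad/s.
Step 2 — Transfer function: H(jω) = jωL/(R + jωL).
Step 3 — Numerator jωL = j·357.3; denominator R + jωL = 27.2 + j357.3.
Step 4 — H = 0.9942 + j0.07569.
Step 5 — Magnitude: |H| = 0.9971 (-0.0 dB); phase: φ = 4.4°.

|H| = 0.9971 (-0.0 dB), φ = 4.4°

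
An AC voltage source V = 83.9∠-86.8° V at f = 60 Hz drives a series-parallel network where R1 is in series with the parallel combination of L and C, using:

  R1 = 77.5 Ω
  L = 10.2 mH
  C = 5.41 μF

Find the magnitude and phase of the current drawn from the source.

Step 1 — Angular frequency: ω = 2π·f = 2π·60 = 377 rad/s.
Step 2 — Component impedances:
  R1: Z = R = 77.5 Ω
  L: Z = jωL = j·377·0.0102 = 0 + j3.845 Ω
  C: Z = 1/(jωC) = -j/(ω·C) = 0 - j490.3 Ω
Step 3 — Parallel branch: L || C = 1/(1/L + 1/C) = 0 + j3.876 Ω.
Step 4 — Series with R1: Z_total = R1 + (L || C) = 77.5 + j3.876 Ω = 77.6∠2.9° Ω.
Step 5 — Source phasor: V = 83.9∠-86.8° V = 4.683 - j83.77 V.
Step 6 — Ohm's law: I = V / Z_total = (4.683 - j83.77) / (77.5 + j3.876) = 0.006361 - j1.081 A.
Step 7 — Convert to polar: |I| = 1.081 A, ∠I = -89.7°.

I = 1.081∠-89.7° A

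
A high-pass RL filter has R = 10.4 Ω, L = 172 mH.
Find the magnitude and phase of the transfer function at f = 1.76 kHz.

Step 1 — Angular frequency: ω = 2π·1760 = 1.106e+04 rad/s.
Step 2 — Transfer function: H(jω) = jωL/(R + jωL).
Step 3 — Numerator jωL = j·1902; denominator R + jωL = 10.4 + j1902.
Step 4 — H = 1 + j0.005468.
Step 5 — Magnitude: |H| = 1 (-0.0 dB); phase: φ = 0.3°.

|H| = 1 (-0.0 dB), φ = 0.3°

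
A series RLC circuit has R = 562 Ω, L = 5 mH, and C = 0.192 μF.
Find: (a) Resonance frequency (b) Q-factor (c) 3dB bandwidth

Step 1 — Resonance condition Im(Z)=0 gives ω₀ = 1/√(LC).
Step 2 — ω₀ = 1/√(0.005·1.92e-07) = 3.227e+04 rad/s.
Step 3 — f₀ = ω₀/(2π) = 5137 Hz.
Step 4 — Series Q: Q = ω₀L/R = 3.227e+04·0.005/562 = 0.2871.
Step 5 — 3dB bandwidth: Δω = ω₀/Q = 1.124e+05 rad/s; BW = Δω/(2π) = 1.789e+04 Hz.

(a) f₀ = 5137 Hz  (b) Q = 0.2871  (c) BW = 1.789e+04 Hz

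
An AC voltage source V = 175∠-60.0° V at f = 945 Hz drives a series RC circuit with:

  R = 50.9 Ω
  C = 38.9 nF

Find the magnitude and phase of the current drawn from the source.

Step 1 — Angular frequency: ω = 2π·f = 2π·945 = 5938 rad/s.
Step 2 — Component impedances:
  R: Z = R = 50.9 Ω
  C: Z = 1/(jωC) = -j/(ω·C) = 0 - j4330 Ω
Step 3 — Series combination: Z_total = R + C = 50.9 - j4330 Ω = 4330∠-89.3° Ω.
Step 4 — Source phasor: V = 175∠-60.0° V = 87.5 - j151.6 V.
Step 5 — Ohm's law: I = V / Z_total = (87.5 - j151.6) / (50.9 - j4330) = 0.03524 + j0.0198 A.
Step 6 — Convert to polar: |I| = 0.04042 A, ∠I = 29.3°.

I = 0.04042∠29.3° A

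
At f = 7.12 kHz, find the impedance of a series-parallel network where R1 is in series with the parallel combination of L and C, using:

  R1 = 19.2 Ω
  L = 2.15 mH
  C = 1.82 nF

Step 1 — Angular frequency: ω = 2π·f = 2π·7120 = 4.474e+04 rad/s.
Step 2 — Component impedances:
  R1: Z = R = 19.2 Ω
  L: Z = jωL = j·4.474e+04·0.00215 = 0 + j96.18 Ω
  C: Z = 1/(jωC) = -j/(ω·C) = 0 - j1.228e+04 Ω
Step 3 — Parallel branch: L || C = 1/(1/L + 1/C) = 0 + j96.94 Ω.
Step 4 — Series with R1: Z_total = R1 + (L || C) = 19.2 + j96.94 Ω = 98.83∠78.8° Ω.

Z = 19.2 + j96.94 Ω = 98.83∠78.8° Ω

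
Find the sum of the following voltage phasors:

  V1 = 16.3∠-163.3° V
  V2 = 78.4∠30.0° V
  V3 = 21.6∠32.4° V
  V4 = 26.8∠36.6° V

Step 1 — Convert each phasor to rectangular form:
  V1 = 16.3·(cos(-163.3°) + j·sin(-163.3°)) = -15.61 - j4.684 V
  V2 = 78.4·(cos(30.0°) + j·sin(30.0°)) = 67.9 + j39.2 V
  V3 = 21.6·(cos(32.4°) + j·sin(32.4°)) = 18.24 + j11.57 V
  V4 = 26.8·(cos(36.6°) + j·sin(36.6°)) = 21.52 + j15.98 V
Step 2 — Sum components: V_total = 92.04 + j62.07 V.
Step 3 — Convert to polar: |V_total| = 111 V, ∠V_total = 34.0°.

V_total = 111∠34.0° V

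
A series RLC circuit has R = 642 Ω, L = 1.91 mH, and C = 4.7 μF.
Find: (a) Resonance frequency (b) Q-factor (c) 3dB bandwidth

Step 1 — Resonance: ω₀ = 1/√(LC) = 1/√(0.00191·4.7e-06) = 1.055e+04 rad/s.
Step 2 — f₀ = ω₀/(2π) = 1680 Hz.
Step 3 — Series Q: Q = ω₀L/R = 1.055e+04·0.00191/642 = 0.0314.
Step 4 — Bandwidth: Δω = ω₀/Q = 3.361e+05 rad/s; BW = Δω/(2π) = 5.35e+04 Hz.

(a) f₀ = 1680 Hz  (b) Q = 0.0314  (c) BW = 5.35e+04 Hz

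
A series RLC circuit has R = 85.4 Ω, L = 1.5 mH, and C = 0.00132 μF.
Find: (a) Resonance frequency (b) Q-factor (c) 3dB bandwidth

Step 1 — Resonance: ω₀ = 1/√(LC) = 1/√(0.0015·1.32e-09) = 7.107e+05 rad/s.
Step 2 — f₀ = ω₀/(2π) = 1.131e+05 Hz.
Step 3 — Series Q: Q = ω₀L/R = 7.107e+05·0.0015/85.4 = 12.48.
Step 4 — Bandwidth: Δω = ω₀/Q = 5.693e+04 rad/s; BW = Δω/(2π) = 9061 Hz.

(a) f₀ = 1.131e+05 Hz  (b) Q = 12.48  (c) BW = 9061 Hz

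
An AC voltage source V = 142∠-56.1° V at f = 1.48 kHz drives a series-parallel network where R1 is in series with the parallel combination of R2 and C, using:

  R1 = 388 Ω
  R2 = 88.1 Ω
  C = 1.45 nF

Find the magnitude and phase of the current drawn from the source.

Step 1 — Angular frequency: ω = 2π·f = 2π·1480 = 9299 rad/s.
Step 2 — Component impedances:
  R1: Z = R = 388 Ω
  R2: Z = R = 88.1 Ω
  C: Z = 1/(jωC) = -j/(ω·C) = 0 - j7.416e+04 Ω
Step 3 — Parallel branch: R2 || C = 1/(1/R2 + 1/C) = 88.1 - j0.1047 Ω.
Step 4 — Series with R1: Z_total = R1 + (R2 || C) = 476.1 - j0.1047 Ω = 476.1∠-0.0° Ω.
Step 5 — Source phasor: V = 142∠-56.1° V = 79.2 - j117.9 V.
Step 6 — Ohm's law: I = V / Z_total = (79.2 - j117.9) / (476.1 - j0.1047) = 0.1664 - j0.2475 A.
Step 7 — Convert to polar: |I| = 0.2983 A, ∠I = -56.1°.

I = 0.2983∠-56.1° A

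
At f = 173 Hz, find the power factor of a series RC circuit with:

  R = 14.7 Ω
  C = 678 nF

Step 1 — Angular frequency: ω = 2π·f = 2π·173 = 1087 rad/s.
Step 2 — Component impedances:
  R: Z = R = 14.7 Ω
  C: Z = 1/(jωC) = -j/(ω·C) = 0 - j1357 Ω
Step 3 — Series combination: Z_total = R + C = 14.7 - j1357 Ω = 1357∠-89.4° Ω.
Step 4 — Power factor: PF = cos(φ) = Re(Z)/|Z| = 14.7/1357 = 0.01083.
Step 5 — Type: Im(Z) = -1357 ⇒ leading (phase φ = -89.4°).

PF = 0.01083 (leading, φ = -89.4°)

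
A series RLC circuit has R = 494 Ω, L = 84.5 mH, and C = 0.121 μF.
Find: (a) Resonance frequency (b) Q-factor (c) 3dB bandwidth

Step 1 — Resonance: ω₀ = 1/√(LC) = 1/√(0.0845·1.21e-07) = 9890 rad/s.
Step 2 — f₀ = ω₀/(2π) = 1574 Hz.
Step 3 — Series Q: Q = ω₀L/R = 9890·0.0845/494 = 1.692.
Step 4 — Bandwidth: Δω = ω₀/Q = 5846 rad/s; BW = Δω/(2π) = 930.4 Hz.

(a) f₀ = 1574 Hz  (b) Q = 1.692  (c) BW = 930.4 Hz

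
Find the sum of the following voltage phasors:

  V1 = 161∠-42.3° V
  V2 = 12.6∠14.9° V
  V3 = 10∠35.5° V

Step 1 — Convert each phasor to rectangular form:
  V1 = 161·(cos(-42.3°) + j·sin(-42.3°)) = 119.1 - j108.4 V
  V2 = 12.6·(cos(14.9°) + j·sin(14.9°)) = 12.18 + j3.24 V
  V3 = 10·(cos(35.5°) + j·sin(35.5°)) = 8.141 + j5.807 V
Step 2 — Sum components: V_total = 139.4 - j99.31 V.
Step 3 — Convert to polar: |V_total| = 171.2 V, ∠V_total = -35.5°.

V_total = 171.2∠-35.5° V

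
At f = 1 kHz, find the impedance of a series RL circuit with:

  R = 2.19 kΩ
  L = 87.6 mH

Step 1 — Angular frequency: ω = 2π·f = 2π·1000 = 6283 rad/s.
Step 2 — Component impedances:
  R: Z = R = 2190 Ω
  L: Z = jωL = j·6283·0.0876 = 0 + j550.4 Ω
Step 3 — Series combination: Z_total = R + L = 2190 + j550.4 Ω = 2258∠14.1° Ω.

Z = 2190 + j550.4 Ω = 2258∠14.1° Ω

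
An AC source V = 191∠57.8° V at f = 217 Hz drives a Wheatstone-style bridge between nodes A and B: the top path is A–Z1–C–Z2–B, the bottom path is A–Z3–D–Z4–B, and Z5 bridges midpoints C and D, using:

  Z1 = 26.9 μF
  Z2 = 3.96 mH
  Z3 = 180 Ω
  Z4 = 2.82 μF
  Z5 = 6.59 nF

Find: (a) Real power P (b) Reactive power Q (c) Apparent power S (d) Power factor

Step 1 — Angular frequency: ω = 2π·f = 2π·217 = 1363 rad/s.
Step 2 — Component impedances:
  Z1: Z = 1/(jωC) = -j/(ω·C) = 0 - j27.27 Ω
  Z2: Z = jωL = j·1363·0.00396 = 0 + j5.399 Ω
  Z3: Z = R = 180 Ω
  Z4: Z = 1/(jωC) = -j/(ω·C) = 0 - j260.1 Ω
  Z5: Z = 1/(jωC) = -j/(ω·C) = 0 - j1.113e+05 Ω
Step 3 — Bridge requires nodal analysis (the Z5 bridge couples midpoints C and D, so the two paths cannot be reduced to a simple series/parallel combination). Setting node B to ground and injecting 1 A at node A, the 3-node admittance system at A, C, D solves to V_A = Z_AB = 0.7723 - j20.66 Ω = 20.67∠-87.9° Ω.
Step 4 — Source phasor: V = 191∠57.8° V = 101.8 + j161.6 V.
Step 5 — Current: I = V / Z = -7.629 + j5.212 A = 9.239∠145.7° A.
Step 6 — Complex power: S = V·I* = 65.92 - j1763 VA.
Step 7 — Real power: P = Re(S) = 65.92 W.
Step 8 — Reactive power: Q = Im(S) = -1763 VAR.
Step 9 — Apparent power: |S| = 1765 VA.
Step 10 — Power factor: PF = P/|S| = 0.03736 (leading).

(a) P = 65.92 W  (b) Q = -1763 VAR  (c) S = 1765 VA  (d) PF = 0.03736 (leading)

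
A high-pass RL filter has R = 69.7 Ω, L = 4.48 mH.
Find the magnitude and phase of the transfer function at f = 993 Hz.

Step 1 — Angular frequency: ω = 2π·993 = 6239 rad/s.
Step 2 — Transfer function: H(jω) = jωL/(R + jωL).
Step 3 — Numerator jωL = j·27.95; denominator R + jωL = 69.7 + j27.95.
Step 4 — H = 0.1385 + j0.3455.
Step 5 — Magnitude: |H| = 0.3722 (-8.6 dB); phase: φ = 68.1°.

|H| = 0.3722 (-8.6 dB), φ = 68.1°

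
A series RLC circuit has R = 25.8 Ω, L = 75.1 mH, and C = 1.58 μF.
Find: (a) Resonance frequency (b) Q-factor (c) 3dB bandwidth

Step 1 — Resonance: ω₀ = 1/√(LC) = 1/√(0.0751·1.58e-06) = 2903 rad/s.
Step 2 — f₀ = ω₀/(2π) = 462 Hz.
Step 3 — Series Q: Q = ω₀L/R = 2903·0.0751/25.8 = 8.45.
Step 4 — Bandwidth: Δω = ω₀/Q = 343.5 rad/s; BW = Δω/(2π) = 54.68 Hz.

(a) f₀ = 462 Hz  (b) Q = 8.45  (c) BW = 54.68 Hz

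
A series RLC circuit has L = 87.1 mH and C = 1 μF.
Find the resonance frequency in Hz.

Step 1 — Resonance condition Im(Z)=0 gives ω₀ = 1/√(LC).
Step 2 — ω₀ = 1/√(0.0871·1e-06) = 3388 rad/s.
Step 3 — f₀ = ω₀/(2π) = 539.3 Hz.

f₀ = 539.3 Hz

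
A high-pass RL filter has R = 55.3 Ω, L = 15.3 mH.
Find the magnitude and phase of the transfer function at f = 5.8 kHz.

Step 1 — Angular frequency: ω = 2π·5800 = 3.644e+04 rad/s.
Step 2 — Transfer function: H(jω) = jωL/(R + jωL).
Step 3 — Numerator jωL = j·557.6; denominator R + jωL = 55.3 + j557.6.
Step 4 — H = 0.9903 + j0.09821.
Step 5 — Magnitude: |H| = 0.9951 (-0.0 dB); phase: φ = 5.7°.

|H| = 0.9951 (-0.0 dB), φ = 5.7°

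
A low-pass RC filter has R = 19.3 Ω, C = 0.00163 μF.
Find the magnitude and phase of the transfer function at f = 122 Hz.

Step 1 — Angular frequency: ω = 2π·122 = 766.5 rad/s.
Step 2 — Transfer function: H(jω) = 1/(1 + jωRC).
Step 3 — Denominator: 1 + jωRC = 1 + j·766.5·19.3·1.63e-09 = 1 + j2.411e-05.
Step 4 — H = 1 - j2.411e-05.
Step 5 — Magnitude: |H| = 1 (-0.0 dB); phase: φ = -0.0°.

|H| = 1 (-0.0 dB), φ = -0.0°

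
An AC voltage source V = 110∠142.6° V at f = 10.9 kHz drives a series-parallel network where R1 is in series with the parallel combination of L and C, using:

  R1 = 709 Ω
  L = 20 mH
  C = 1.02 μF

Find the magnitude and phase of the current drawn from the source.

Step 1 — Angular frequency: ω = 2π·f = 2π·1.09e+04 = 6.849e+04 rad/s.
Step 2 — Component impedances:
  R1: Z = R = 709 Ω
  L: Z = jωL = j·6.849e+04·0.02 = 0 + j1370 Ω
  C: Z = 1/(jωC) = -j/(ω·C) = 0 - j14.32 Ω
Step 3 — Parallel branch: L || C = 1/(1/L + 1/C) = 0 - j14.47 Ω.
Step 4 — Series with R1: Z_total = R1 + (L || C) = 709 - j14.47 Ω = 709.1∠-1.2° Ω.
Step 5 — Source phasor: V = 110∠142.6° V = -87.39 + j66.81 V.
Step 6 — Ohm's law: I = V / Z_total = (-87.39 + j66.81) / (709 - j14.47) = -0.1251 + j0.09168 A.
Step 7 — Convert to polar: |I| = 0.1551 A, ∠I = 143.8°.

I = 0.1551∠143.8° A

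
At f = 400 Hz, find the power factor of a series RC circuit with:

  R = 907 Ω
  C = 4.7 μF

Step 1 — Angular frequency: ω = 2π·f = 2π·400 = 2513 rad/s.
Step 2 — Component impedances:
  R: Z = R = 907 Ω
  C: Z = 1/(jωC) = -j/(ω·C) = 0 - j84.66 Ω
Step 3 — Series combination: Z_total = R + C = 907 - j84.66 Ω = 910.9∠-5.3° Ω.
Step 4 — Power factor: PF = cos(φ) = Re(Z)/|Z| = 907/910.9 = 0.9957.
Step 5 — Type: Im(Z) = -84.66 ⇒ leading (phase φ = -5.3°).

PF = 0.9957 (leading, φ = -5.3°)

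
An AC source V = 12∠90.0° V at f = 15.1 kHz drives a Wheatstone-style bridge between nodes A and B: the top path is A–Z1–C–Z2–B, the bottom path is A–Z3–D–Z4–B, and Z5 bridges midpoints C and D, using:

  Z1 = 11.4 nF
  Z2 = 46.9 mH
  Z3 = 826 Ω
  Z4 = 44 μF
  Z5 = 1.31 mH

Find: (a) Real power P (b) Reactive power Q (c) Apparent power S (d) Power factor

Step 1 — Angular frequency: ω = 2π·f = 2π·1.51e+04 = 9.488e+04 rad/s.
Step 2 — Component impedances:
  Z1: Z = 1/(jωC) = -j/(ω·C) = 0 - j924.6 Ω
  Z2: Z = jωL = j·9.488e+04·0.0469 = 0 + j4450 Ω
  Z3: Z = R = 826 Ω
  Z4: Z = 1/(jωC) = -j/(ω·C) = 0 - j0.2395 Ω
  Z5: Z = jωL = j·9.488e+04·0.00131 = 0 + j124.3 Ω
Step 3 — Bridge requires nodal analysis (the Z5 bridge couples midpoints C and D, so the two paths cannot be reduced to a simple series/parallel combination). Setting node B to ground and injecting 1 A at node A, the 3-node admittance system at A, C, D solves to V_A = Z_AB = 401.7 - j413.1 Ω = 576.2∠-45.8° Ω.
Step 4 — Source phasor: V = 12∠90.0° V = 0 + j12 V.
Step 5 — Current: I = V / Z = -0.01493 + j0.01452 A = 0.02083∠135.8° A.
Step 6 — Complex power: S = V·I* = 0.1742 - j0.1792 VA.
Step 7 — Real power: P = Re(S) = 0.1742 W.
Step 8 — Reactive power: Q = Im(S) = -0.1792 VAR.
Step 9 — Apparent power: |S| = 0.2499 VA.
Step 10 — Power factor: PF = P/|S| = 0.6971 (leading).

(a) P = 0.1742 W  (b) Q = -0.1792 VAR  (c) S = 0.2499 VA  (d) PF = 0.6971 (leading)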